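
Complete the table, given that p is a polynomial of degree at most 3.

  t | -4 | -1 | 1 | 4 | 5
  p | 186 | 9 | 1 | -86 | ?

-183

The 4 known values determine p uniquely (degree ≤ 3).
L_0(5) = (6)·(4)·(1)/[(-3)·(-5)·(-8)] = -1/5
L_1(5) = (9)·(4)·(1)/[(3)·(-2)·(-5)] = 6/5
L_2(5) = (9)·(6)·(1)/[(5)·(2)·(-3)] = -9/5
L_3(5) = (9)·(6)·(4)/[(8)·(5)·(3)] = 9/5
Sum: 186·(-1/5) + 9·(6/5) + 1·(-9/5) + (-86)·(9/5) = -183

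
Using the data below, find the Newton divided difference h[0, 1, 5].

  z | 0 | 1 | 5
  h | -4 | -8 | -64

-2

h[0,1] = (-8 - (-4)) / (1 - 0) = -4
h[1,5] = (-64 - (-8)) / (5 - 1) = -14
h[0,1,5] = (-14 - (-4)) / (5 - 0) = -2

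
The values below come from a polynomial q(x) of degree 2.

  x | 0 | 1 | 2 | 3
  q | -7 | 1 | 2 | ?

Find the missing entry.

The 3 known values determine q uniquely (degree ≤ 2).
Evaluate each Lagrange basis at x = 3:
L_0(3) = (2)·(1)/[(-1)·(-2)] = 1
L_1(3) = (3)·(1)/[(1)·(-1)] = -3
L_2(3) = (3)·(2)/[(2)·(1)] = 3
Sum: (-7)·(1) + 1·(-3) + 2·(3) = -4

-4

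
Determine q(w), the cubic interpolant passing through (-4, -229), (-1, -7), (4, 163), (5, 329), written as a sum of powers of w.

q(w) = 3w^3 - 2w^2 + w - 1

Newton's divided differences:
q[-4,-1] = (-7 - (-229)) / (-1 - (-4)) = 74
q[-1,4] = (163 - (-7)) / (4 - (-1)) = 34
q[4,5] = (329 - 163) / (5 - 4) = 166
q[-4,-1,4] = (34 - 74) / (4 - (-4)) = -5
q[-1,4,5] = (166 - 34) / (5 - (-1)) = 22
q[-4,-1,4,5] = (22 - (-5)) / (5 - (-4)) = 3
q(w) = -229 + 74·(w + 4) + (-5)·(w + 4)(w + 1) + 3·(w + 4)(w + 1)(w - 4)
Expanding: q(w) = 3w^3 - 2w^2 + w - 1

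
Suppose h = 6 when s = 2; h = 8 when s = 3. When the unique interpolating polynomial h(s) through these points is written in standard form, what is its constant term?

L_0(s) = (s - 3) / [-1] = -s + 3
L_1(s) = (s - 2) / [1] = s - 2
h(s) = 6·L_0 + 8·L_1
Only the constant term is needed; take it from each L_i and combine:
6·(3) + 8·(-2) = 2

2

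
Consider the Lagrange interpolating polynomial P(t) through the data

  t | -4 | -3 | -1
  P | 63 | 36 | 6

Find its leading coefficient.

Build the Lagrange basis polynomials:
L_0(t) = (t + 3)(t + 1) / [3] = (1/3)t^2 + (4/3)t + 1
L_1(t) = (t + 4)(t + 1) / [-2] = -(1/2)t^2 - (5/2)t - 2
L_2(t) = (t + 4)(t + 3) / [6] = (1/6)t^2 + (7/6)t + 2
P(t) = 63·L_0 + 36·L_1 + 6·L_2
Only the coefficient of t^2 is needed; take it from each L_i and combine:
63·(1/3) + 36·(-1/2) + 6·(1/6) = 4

4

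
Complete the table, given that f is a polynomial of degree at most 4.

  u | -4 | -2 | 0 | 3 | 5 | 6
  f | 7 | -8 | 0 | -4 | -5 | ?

10

The 5 known values determine f uniquely (degree ≤ 4).
Evaluate each Lagrange basis at u = 6:
L_0(6) = (8)·(6)·(3)·(1)/[(-2)·(-4)·(-7)·(-9)] = 2/7
L_1(6) = (10)·(6)·(3)·(1)/[(2)·(-2)·(-5)·(-7)] = -9/7
L_2(6) = (10)·(8)·(3)·(1)/[(4)·(2)·(-3)·(-5)] = 2
L_3(6) = (10)·(8)·(6)·(1)/[(7)·(5)·(3)·(-2)] = -16/7
L_4(6) = (10)·(8)·(6)·(3)/[(9)·(7)·(5)·(2)] = 16/7
Sum: 7·(2/7) + (-8)·(-9/7) + 0 + (-4)·(-16/7) + (-5)·(16/7) = 10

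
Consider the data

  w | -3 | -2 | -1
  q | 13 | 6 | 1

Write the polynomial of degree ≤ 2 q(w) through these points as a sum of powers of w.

Newton's divided differences:
q[-3,-2] = (6 - 13) / (-2 - (-3)) = -7
q[-2,-1] = (1 - 6) / (-1 - (-2)) = -5
q[-3,-2,-1] = (-5 - (-7)) / (-1 - (-3)) = 1
q(w) = 13 + (-7)·(w + 3) + 1·(w + 3)(w + 2)
Expanding: q(w) = w^2 - 2w - 2

q(w) = w^2 - 2w - 2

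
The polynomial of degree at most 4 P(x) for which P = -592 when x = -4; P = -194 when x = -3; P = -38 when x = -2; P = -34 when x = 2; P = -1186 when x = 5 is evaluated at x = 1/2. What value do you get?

Using Newton's divided-difference form:
P[-4,-3] = (-194 - (-592)) / (-3 - (-4)) = 398
P[-3,-2] = (-38 - (-194)) / (-2 - (-3)) = 156
P[-2,2] = (-34 - (-38)) / (2 - (-2)) = 1
P[2,5] = (-1186 - (-34)) / (5 - 2) = -384
P[-4,-3,-2] = (156 - 398) / (-2 - (-4)) = -121
P[-3,-2,2] = (1 - 156) / (2 - (-3)) = -31
P[-2,2,5] = (-384 - 1) / (5 - (-2)) = -55
P[-4,-3,-2,2] = (-31 - (-121)) / (2 - (-4)) = 15
P[-3,-2,2,5] = (-55 - (-31)) / (5 - (-3)) = -3
P[-4,-3,-2,2,5] = (-3 - 15) / (5 - (-4)) = -2
P(1/2) = -592 + 398·(9/2) + (-121)·(9/2)·(7/2) + 15·(9/2)·(7/2)·(5/2) + (-2)·(9/2)·(7/2)·(5/2)·(-3/2) = 2

2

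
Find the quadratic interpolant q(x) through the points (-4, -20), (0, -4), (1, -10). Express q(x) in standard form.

Build the Lagrange basis polynomials:
L_0(x) = x(x - 1) / [20] = (1/20)x^2 - (1/20)x
L_1(x) = (x + 4)(x - 1) / [-4] = -(1/4)x^2 - (3/4)x + 1
L_2(x) = (x + 4)x / [5] = (1/5)x^2 + (4/5)x
q(x) = (-20)·L_0 + (-4)·L_1 + (-10)·L_2
  (-20)·L_0(x) = -x^2 + x
  (-4)·L_1(x) = x^2 + 3x - 4
  (-10)·L_2(x) = -2x^2 - 8x
Adding term by term: -2x^2 - 4x - 4

q(x) = -2x^2 - 4x - 4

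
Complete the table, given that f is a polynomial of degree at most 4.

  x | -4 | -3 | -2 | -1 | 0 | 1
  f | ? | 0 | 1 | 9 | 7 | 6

51

The 5 known values determine f uniquely (degree ≤ 4).
Evaluate each Lagrange basis at x = -4:
L_0(-4) = (-2)·(-3)·(-4)·(-5)/[(-1)·(-2)·(-3)·(-4)] = 5
L_1(-4) = (-1)·(-3)·(-4)·(-5)/[(1)·(-1)·(-2)·(-3)] = -10
L_2(-4) = (-1)·(-2)·(-4)·(-5)/[(2)·(1)·(-1)·(-2)] = 10
L_3(-4) = (-1)·(-2)·(-3)·(-5)/[(3)·(2)·(1)·(-1)] = -5
L_4(-4) = (-1)·(-2)·(-3)·(-4)/[(4)·(3)·(2)·(1)] = 1
Sum: 0 + 1·(-10) + 9·(10) + 7·(-5) + 6·(1) = 51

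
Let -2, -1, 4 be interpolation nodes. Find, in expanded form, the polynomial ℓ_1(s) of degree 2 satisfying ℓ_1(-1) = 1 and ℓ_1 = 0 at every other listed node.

ℓ_1(s) = -(1/5)s^2 + (2/5)s + 8/5

ℓ_1(s) = (s + 2)(s - 4) / [(1)·(-5)]
       = (s^2 - 2s - 8) / (-5)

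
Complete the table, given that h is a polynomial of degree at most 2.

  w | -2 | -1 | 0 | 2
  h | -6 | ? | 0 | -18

The 3 known values determine h uniquely (degree ≤ 2).
Evaluate each Lagrange basis at w = -1:
L_0(-1) = (-1)·(-3)/[(-2)·(-4)] = 3/8
L_1(-1) = (1)·(-3)/[(2)·(-2)] = 3/4
L_2(-1) = (1)·(-1)/[(4)·(2)] = -1/8
Sum: (-6)·(3/8) + 0 + (-18)·(-1/8) = 0

0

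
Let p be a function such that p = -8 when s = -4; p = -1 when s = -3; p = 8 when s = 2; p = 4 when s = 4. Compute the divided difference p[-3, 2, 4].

-19/35

p[-3,2] = (8 - (-1)) / (2 - (-3)) = 9/5
p[2,4] = (4 - 8) / (4 - 2) = -2
p[-3,2,4] = (-2 - 9/5) / (4 - (-3)) = -19/35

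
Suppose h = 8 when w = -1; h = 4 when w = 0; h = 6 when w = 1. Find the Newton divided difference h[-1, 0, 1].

h[-1,0] = (4 - 8) / (0 - (-1)) = -4
h[0,1] = (6 - 4) / (1 - 0) = 2
h[-1,0,1] = (2 - (-4)) / (1 - (-1)) = 3

3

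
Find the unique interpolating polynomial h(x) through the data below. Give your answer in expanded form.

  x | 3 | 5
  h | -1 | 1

h(x) = x - 4

L_0(x) = (x - 5) / [-2] = -(1/2)x + 5/2
L_1(x) = (x - 3) / [2] = (1/2)x - 3/2
h(x) = (-1)·L_0 + 1·L_1
  (-1)·L_0(x) = (1/2)x - 5/2
  1·L_1(x) = (1/2)x - 3/2
Adding term by term: x - 4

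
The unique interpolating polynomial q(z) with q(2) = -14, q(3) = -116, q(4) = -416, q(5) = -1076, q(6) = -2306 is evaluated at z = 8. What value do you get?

-7556

L_0(8) = (5)·(4)·(3)·(2)/[(-1)·(-2)·(-3)·(-4)] = 5
L_1(8) = (6)·(4)·(3)·(2)/[(1)·(-1)·(-2)·(-3)] = -24
L_2(8) = (6)·(5)·(3)·(2)/[(2)·(1)·(-1)·(-2)] = 45
L_3(8) = (6)·(5)·(4)·(2)/[(3)·(2)·(1)·(-1)] = -40
L_4(8) = (6)·(5)·(4)·(3)/[(4)·(3)·(2)·(1)] = 15
Sum: (-14)·(5) + (-116)·(-24) + (-416)·(45) + (-1076)·(-40) + (-2306)·(15) = -7556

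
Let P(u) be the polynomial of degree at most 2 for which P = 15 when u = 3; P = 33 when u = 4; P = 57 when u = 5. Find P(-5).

Using Newton's divided-difference form:
P[3,4] = (33 - 15) / (4 - 3) = 18
P[4,5] = (57 - 33) / (5 - 4) = 24
P[3,4,5] = (24 - 18) / (5 - 3) = 3
P(-5) = 15 + 18·(-8) + 3·(-8)·(-9) = 87

87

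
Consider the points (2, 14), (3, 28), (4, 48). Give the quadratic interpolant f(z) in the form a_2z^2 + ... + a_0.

L_0(z) = (z - 3)(z - 4) / [2] = (1/2)z^2 - (7/2)z + 6
L_1(z) = (z - 2)(z - 4) / [-1] = -z^2 + 6z - 8
L_2(z) = (z - 2)(z - 3) / [2] = (1/2)z^2 - (5/2)z + 3
f(z) = 14·L_0 + 28·L_1 + 48·L_2
  14·L_0(z) = 7z^2 - 49z + 84
  28·L_1(z) = -28z^2 + 168z - 224
  48·L_2(z) = 24z^2 - 120z + 144
Adding term by term: 3z^2 - z + 4

f(z) = 3z^2 - z + 4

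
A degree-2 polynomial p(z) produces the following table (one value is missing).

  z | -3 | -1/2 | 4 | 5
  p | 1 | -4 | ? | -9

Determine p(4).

The 3 known values determine p uniquely (degree ≤ 2).
L_0(4) = (9/2)·(-1)/[(-5/2)·(-8)] = -9/40
L_1(4) = (7)·(-1)/[(5/2)·(-11/2)] = 28/55
L_2(4) = (7)·(9/2)/[(8)·(11/2)] = 63/88
Sum: 1·(-9/40) + (-4)·(28/55) + (-9)·(63/88) = -383/44

-383/44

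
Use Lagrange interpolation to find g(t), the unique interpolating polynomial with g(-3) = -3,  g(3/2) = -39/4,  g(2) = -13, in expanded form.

g(t) = -t^2 - 3t - 3

L_0(t) = (t - 3/2)(t - 2) / [45/2] = (2/45)t^2 - (7/45)t + 2/15
L_1(t) = (t + 3)(t - 2) / [-9/4] = -(4/9)t^2 - (4/9)t + 8/3
L_2(t) = (t + 3)(t - 3/2) / [5/2] = (2/5)t^2 + (3/5)t - 9/5
g(t) = (-3)·L_0 + (-39/4)·L_1 + (-13)·L_2
  (-3)·L_0(t) = -(2/15)t^2 + (7/15)t - 2/5
  (-39/4)·L_1(t) = (13/3)t^2 + (13/3)t - 26
  (-13)·L_2(t) = -(26/5)t^2 - (39/5)t + 117/5
Adding term by term: -t^2 - 3t - 3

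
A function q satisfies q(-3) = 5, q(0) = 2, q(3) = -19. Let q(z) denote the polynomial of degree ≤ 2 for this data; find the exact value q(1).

-3

Evaluate each Lagrange basis at z = 1:
L_0(1) = (1)·(-2)/[(-3)·(-6)] = -1/9
L_1(1) = (4)·(-2)/[(3)·(-3)] = 8/9
L_2(1) = (4)·(1)/[(6)·(3)] = 2/9
Sum: 5·(-1/9) + 2·(8/9) + (-19)·(2/9) = -3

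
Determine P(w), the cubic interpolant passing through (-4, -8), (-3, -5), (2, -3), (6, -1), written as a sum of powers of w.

Newton's divided differences:
P[-4,-3] = (-5 - (-8)) / (-3 - (-4)) = 3
P[-3,2] = (-3 - (-5)) / (2 - (-3)) = 2/5
P[2,6] = (-1 - (-3)) / (6 - 2) = 1/2
P[-4,-3,2] = (2/5 - 3) / (2 - (-4)) = -13/30
P[-3,2,6] = (1/2 - 2/5) / (6 - (-3)) = 1/90
P[-4,-3,2,6] = (1/90 - (-13/30)) / (6 - (-4)) = 2/45
P(w) = -8 + 3·(w + 4) + (-13/30)·(w + 4)(w + 3) + (2/45)·(w + 4)(w + 3)(w - 2)
Expanding: P(w) = (2/45)w^3 - (19/90)w^2 - (11/90)w - 34/15

P(w) = (2/45)w^3 - (19/90)w^2 - (11/90)w - 34/15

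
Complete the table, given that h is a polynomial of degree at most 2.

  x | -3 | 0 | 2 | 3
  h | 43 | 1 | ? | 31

The 3 known values determine h uniquely (degree ≤ 2).
Evaluate each Lagrange basis at x = 2:
L_0(2) = (2)·(-1)/[(-3)·(-6)] = -1/9
L_1(2) = (5)·(-1)/[(3)·(-3)] = 5/9
L_2(2) = (5)·(2)/[(6)·(3)] = 5/9
Sum: 43·(-1/9) + 1·(5/9) + 31·(5/9) = 13

13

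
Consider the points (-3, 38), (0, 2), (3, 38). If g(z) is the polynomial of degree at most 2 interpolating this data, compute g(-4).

66

Evaluate each Lagrange basis at z = -4:
L_0(-4) = (-4)·(-7)/[(-3)·(-6)] = 14/9
L_1(-4) = (-1)·(-7)/[(3)·(-3)] = -7/9
L_2(-4) = (-1)·(-4)/[(6)·(3)] = 2/9
Sum: 38·(14/9) + 2·(-7/9) + 38·(2/9) = 66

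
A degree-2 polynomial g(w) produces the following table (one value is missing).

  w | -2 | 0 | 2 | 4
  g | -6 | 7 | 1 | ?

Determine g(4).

-24

The 3 known values determine g uniquely (degree ≤ 2).
Evaluate each Lagrange basis at w = 4:
L_0(4) = (4)·(2)/[(-2)·(-4)] = 1
L_1(4) = (6)·(2)/[(2)·(-2)] = -3
L_2(4) = (6)·(4)/[(4)·(2)] = 3
Sum: (-6)·(1) + 7·(-3) + 1·(3) = -24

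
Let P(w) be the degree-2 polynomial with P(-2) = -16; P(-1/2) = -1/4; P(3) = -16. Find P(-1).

Evaluate each Lagrange basis at w = -1:
L_0(-1) = (-1/2)·(-4)/[(-3/2)·(-5)] = 4/15
L_1(-1) = (1)·(-4)/[(3/2)·(-7/2)] = 16/21
L_2(-1) = (1)·(-1/2)/[(5)·(7/2)] = -1/35
Sum: (-16)·(4/15) + (-1/4)·(16/21) + (-16)·(-1/35) = -4

-4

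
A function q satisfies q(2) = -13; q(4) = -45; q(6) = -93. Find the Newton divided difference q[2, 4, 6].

-2

q[2,4] = (-45 - (-13)) / (4 - 2) = -16
q[4,6] = (-93 - (-45)) / (6 - 4) = -24
q[2,4,6] = (-24 - (-16)) / (6 - 2) = -2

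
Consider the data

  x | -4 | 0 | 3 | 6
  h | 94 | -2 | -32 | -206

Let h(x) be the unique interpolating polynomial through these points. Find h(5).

-122

Using Newton's divided-difference form:
h[-4,0] = (-2 - 94) / (0 - (-4)) = -24
h[0,3] = (-32 - (-2)) / (3 - 0) = -10
h[3,6] = (-206 - (-32)) / (6 - 3) = -58
h[-4,0,3] = (-10 - (-24)) / (3 - (-4)) = 2
h[0,3,6] = (-58 - (-10)) / (6 - 0) = -8
h[-4,0,3,6] = (-8 - 2) / (6 - (-4)) = -1
h(5) = 94 + (-24)·(9) + 2·(9)·(5) + (-1)·(9)·(5)·(2) = -122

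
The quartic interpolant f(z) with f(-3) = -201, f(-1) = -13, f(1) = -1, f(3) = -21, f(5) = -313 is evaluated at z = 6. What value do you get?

Evaluate each Lagrange basis at z = 6:
L_0(6) = (7)·(5)·(3)·(1)/[(-2)·(-4)·(-6)·(-8)] = 35/128
L_1(6) = (9)·(5)·(3)·(1)/[(2)·(-2)·(-4)·(-6)] = -45/32
L_2(6) = (9)·(7)·(3)·(1)/[(4)·(2)·(-2)·(-4)] = 189/64
L_3(6) = (9)·(7)·(5)·(1)/[(6)·(4)·(2)·(-2)] = -105/32
L_4(6) = (9)·(7)·(5)·(3)/[(8)·(6)·(4)·(2)] = 315/128
Sum: (-201)·(35/128) + (-13)·(-45/32) + (-1)·(189/64) + (-21)·(-105/32) + (-313)·(315/128) = -741

-741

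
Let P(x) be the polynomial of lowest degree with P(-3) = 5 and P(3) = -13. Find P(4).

Evaluate each Lagrange basis at x = 4:
L_0(4) = (1)/[(-6)] = -1/6
L_1(4) = (7)/[(6)] = 7/6
Sum: 5·(-1/6) + (-13)·(7/6) = -16

-16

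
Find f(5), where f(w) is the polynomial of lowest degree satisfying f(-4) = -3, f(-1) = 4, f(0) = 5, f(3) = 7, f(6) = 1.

69/14

Evaluate each Lagrange basis at w = 5:
L_0(5) = (6)·(5)·(2)·(-1)/[(-3)·(-4)·(-7)·(-10)] = -1/14
L_1(5) = (9)·(5)·(2)·(-1)/[(3)·(-1)·(-4)·(-7)] = 15/14
L_2(5) = (9)·(6)·(2)·(-1)/[(4)·(1)·(-3)·(-6)] = -3/2
L_3(5) = (9)·(6)·(5)·(-1)/[(7)·(4)·(3)·(-3)] = 15/14
L_4(5) = (9)·(6)·(5)·(2)/[(10)·(7)·(6)·(3)] = 3/7
Sum: (-3)·(-1/14) + 4·(15/14) + 5·(-3/2) + 7·(15/14) + 1·(3/7) = 69/14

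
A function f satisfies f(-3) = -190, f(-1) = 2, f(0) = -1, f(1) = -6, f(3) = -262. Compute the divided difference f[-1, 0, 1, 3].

f[-1,0] = (-1 - 2) / (0 - (-1)) = -3
f[0,1] = (-6 - (-1)) / (1 - 0) = -5
f[1,3] = (-262 - (-6)) / (3 - 1) = -128
f[-1,0,1] = (-5 - (-3)) / (1 - (-1)) = -1
f[0,1,3] = (-128 - (-5)) / (3 - 0) = -41
f[-1,0,1,3] = (-41 - (-1)) / (3 - (-1)) = -10

-10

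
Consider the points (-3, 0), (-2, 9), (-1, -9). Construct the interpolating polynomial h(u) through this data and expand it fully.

Build the Lagrange basis polynomials:
L_0(u) = (u + 2)(u + 1) / [2] = (1/2)u^2 + (3/2)u + 1
L_1(u) = (u + 3)(u + 1) / [-1] = -u^2 - 4u - 3
L_2(u) = (u + 3)(u + 2) / [2] = (1/2)u^2 + (5/2)u + 3
h(u) = 0·L_0 + 9·L_1 + (-9)·L_2
  0·L_0(u) = 0
  9·L_1(u) = -9u^2 - 36u - 27
  (-9)·L_2(u) = -(9/2)u^2 - (45/2)u - 27
Adding term by term: -(27/2)u^2 - (117/2)u - 54

h(u) = -(27/2)u^2 - (117/2)u - 54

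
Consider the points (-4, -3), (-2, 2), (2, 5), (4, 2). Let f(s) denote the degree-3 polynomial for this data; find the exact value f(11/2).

Using Newton's divided-difference form:
f[-4,-2] = (2 - (-3)) / (-2 - (-4)) = 5/2
f[-2,2] = (5 - 2) / (2 - (-2)) = 3/4
f[2,4] = (2 - 5) / (4 - 2) = -3/2
f[-4,-2,2] = (3/4 - 5/2) / (2 - (-4)) = -7/24
f[-2,2,4] = (-3/2 - 3/4) / (4 - (-2)) = -3/8
f[-4,-2,2,4] = (-3/8 - (-7/24)) / (4 - (-4)) = -1/96
f(11/2) = -3 + (5/2)·(19/2) + (-7/24)·(19/2)·(15/2) + (-1/96)·(19/2)·(15/2)·(7/2) = -673/256

-673/256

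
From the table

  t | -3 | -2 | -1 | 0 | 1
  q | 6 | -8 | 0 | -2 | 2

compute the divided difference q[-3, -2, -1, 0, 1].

2

q[-3,-2] = (-8 - 6) / (-2 - (-3)) = -14
q[-2,-1] = (0 - (-8)) / (-1 - (-2)) = 8
q[-1,0] = (-2 - 0) / (0 - (-1)) = -2
q[0,1] = (2 - (-2)) / (1 - 0) = 4
q[-3,-2,-1] = (8 - (-14)) / (-1 - (-3)) = 11
q[-2,-1,0] = (-2 - 8) / (0 - (-2)) = -5
q[-1,0,1] = (4 - (-2)) / (1 - (-1)) = 3
q[-3,-2,-1,0] = (-5 - 11) / (0 - (-3)) = -16/3
q[-2,-1,0,1] = (3 - (-5)) / (1 - (-2)) = 8/3
q[-3,-2,-1,0,1] = (8/3 - (-16/3)) / (1 - (-3)) = 2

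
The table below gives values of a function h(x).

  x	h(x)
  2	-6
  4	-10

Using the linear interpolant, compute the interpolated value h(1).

L_0(1) = (-3)/[(-2)] = 3/2
L_1(1) = (-1)/[(2)] = -1/2
Sum: (-6)·(3/2) + (-10)·(-1/2) = -4

-4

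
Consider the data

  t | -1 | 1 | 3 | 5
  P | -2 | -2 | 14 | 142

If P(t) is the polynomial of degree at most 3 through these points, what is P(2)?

Using Newton's divided-difference form:
P[-1,1] = (-2 - (-2)) / (1 - (-1)) = 0
P[1,3] = (14 - (-2)) / (3 - 1) = 8
P[3,5] = (142 - 14) / (5 - 3) = 64
P[-1,1,3] = (8 - 0) / (3 - (-1)) = 2
P[1,3,5] = (64 - 8) / (5 - 1) = 14
P[-1,1,3,5] = (14 - 2) / (5 - (-1)) = 2
P(2) = -2 + 0·(3) + 2·(3)·(1) + 2·(3)·(1)·(-1) = -2

-2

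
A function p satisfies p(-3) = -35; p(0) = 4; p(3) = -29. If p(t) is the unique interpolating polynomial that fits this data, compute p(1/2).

Using Newton's divided-difference form:
p[-3,0] = (4 - (-35)) / (0 - (-3)) = 13
p[0,3] = (-29 - 4) / (3 - 0) = -11
p[-3,0,3] = (-11 - 13) / (3 - (-3)) = -4
p(1/2) = -35 + 13·(7/2) + (-4)·(7/2)·(1/2) = 7/2

7/2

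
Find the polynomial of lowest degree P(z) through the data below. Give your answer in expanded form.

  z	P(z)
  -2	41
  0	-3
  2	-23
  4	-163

P(z) = -3z^3 + 3z^2 - 4z - 3

L_0(z) = z(z - 2)(z - 4) / [-48] = -(1/48)z^3 + (1/8)z^2 - (1/6)z
L_1(z) = (z + 2)(z - 2)(z - 4) / [16] = (1/16)z^3 - (1/4)z^2 - (1/4)z + 1
L_2(z) = (z + 2)z(z - 4) / [-16] = -(1/16)z^3 + (1/8)z^2 + (1/2)z
L_3(z) = (z + 2)z(z - 2) / [48] = (1/48)z^3 - (1/12)z
P(z) = 41·L_0 + (-3)·L_1 + (-23)·L_2 + (-163)·L_3
  41·L_0(z) = -(41/48)z^3 + (41/8)z^2 - (41/6)z
  (-3)·L_1(z) = -(3/16)z^3 + (3/4)z^2 + (3/4)z - 3
  (-23)·L_2(z) = (23/16)z^3 - (23/8)z^2 - (23/2)z
  (-163)·L_3(z) = -(163/48)z^3 + (163/12)z
Adding term by term: -3z^3 + 3z^2 - 4z - 3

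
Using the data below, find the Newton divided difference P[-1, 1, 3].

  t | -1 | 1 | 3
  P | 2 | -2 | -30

-3

P[-1,1] = (-2 - 2) / (1 - (-1)) = -2
P[1,3] = (-30 - (-2)) / (3 - 1) = -14
P[-1,1,3] = (-14 - (-2)) / (3 - (-1)) = -3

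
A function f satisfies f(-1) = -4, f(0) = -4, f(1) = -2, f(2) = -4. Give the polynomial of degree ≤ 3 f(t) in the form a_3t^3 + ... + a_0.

f(t) = -t^3 + t^2 + 2t - 4

L_0(t) = t(t - 1)(t - 2) / [-6] = -(1/6)t^3 + (1/2)t^2 - (1/3)t
L_1(t) = (t + 1)(t - 1)(t - 2) / [2] = (1/2)t^3 - t^2 - (1/2)t + 1
L_2(t) = (t + 1)t(t - 2) / [-2] = -(1/2)t^3 + (1/2)t^2 + t
L_3(t) = (t + 1)t(t - 1) / [6] = (1/6)t^3 - (1/6)t
f(t) = (-4)·L_0 + (-4)·L_1 + (-2)·L_2 + (-4)·L_3
  (-4)·L_0(t) = (2/3)t^3 - 2t^2 + (4/3)t
  (-4)·L_1(t) = -2t^3 + 4t^2 + 2t - 4
  (-2)·L_2(t) = t^3 - t^2 - 2t
  (-4)·L_3(t) = -(2/3)t^3 + (2/3)t
Adding term by term: -t^3 + t^2 + 2t - 4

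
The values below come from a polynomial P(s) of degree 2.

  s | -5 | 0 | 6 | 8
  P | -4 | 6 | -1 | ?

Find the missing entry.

The 3 known values determine P uniquely (degree ≤ 2).
Evaluate each Lagrange basis at s = 8:
L_0(8) = (8)·(2)/[(-5)·(-11)] = 16/55
L_1(8) = (13)·(2)/[(5)·(-6)] = -13/15
L_2(8) = (13)·(8)/[(11)·(6)] = 52/33
Sum: (-4)·(16/55) + 6·(-13/15) + (-1)·(52/33) = -262/33

-262/33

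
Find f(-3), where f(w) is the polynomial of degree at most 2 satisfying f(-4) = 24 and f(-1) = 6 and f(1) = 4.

L_0(-3) = (-2)·(-4)/[(-3)·(-5)] = 8/15
L_1(-3) = (1)·(-4)/[(3)·(-2)] = 2/3
L_2(-3) = (1)·(-2)/[(5)·(2)] = -1/5
Sum: 24·(8/15) + 6·(2/3) + 4·(-1/5) = 16

16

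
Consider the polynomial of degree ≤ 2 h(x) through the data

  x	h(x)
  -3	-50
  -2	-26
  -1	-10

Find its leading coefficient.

Build the Lagrange basis polynomials:
L_0(x) = (x + 2)(x + 1) / [2] = (1/2)x^2 + (3/2)x + 1
L_1(x) = (x + 3)(x + 1) / [-1] = -x^2 - 4x - 3
L_2(x) = (x + 3)(x + 2) / [2] = (1/2)x^2 + (5/2)x + 3
h(x) = (-50)·L_0 + (-26)·L_1 + (-10)·L_2
Only the coefficient of x^2 is needed; take it from each L_i and combine:
(-50)·(1/2) + (-26)·(-1) + (-10)·(1/2) = -4

-4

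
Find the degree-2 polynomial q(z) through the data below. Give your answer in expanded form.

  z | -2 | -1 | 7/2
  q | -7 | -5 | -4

Newton's divided differences:
q[-2,-1] = (-5 - (-7)) / (-1 - (-2)) = 2
q[-1,7/2] = (-4 - (-5)) / (7/2 - (-1)) = 2/9
q[-2,-1,7/2] = (2/9 - 2) / (7/2 - (-2)) = -32/99
q(z) = -7 + 2·(z + 2) + (-32/99)·(z + 2)(z + 1)
Expanding: q(z) = -(32/99)z^2 + (34/33)z - 361/99

q(z) = -(32/99)z^2 + (34/33)z - 361/99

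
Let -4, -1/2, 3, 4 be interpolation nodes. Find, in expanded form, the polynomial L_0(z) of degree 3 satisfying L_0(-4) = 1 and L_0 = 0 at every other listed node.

L_0(z) = (z + 1/2)(z - 3)(z - 4) / [(-7/2)·(-7)·(-8)]
       = (z^3 - (13/2)z^2 + (17/2)z + 6) / (-196)

L_0(z) = -(1/196)z^3 + (13/392)z^2 - (17/392)z - 3/98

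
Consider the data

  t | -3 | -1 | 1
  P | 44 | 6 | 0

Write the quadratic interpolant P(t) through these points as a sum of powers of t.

L_0(t) = (t + 1)(t - 1) / [8] = (1/8)t^2 - 1/8
L_1(t) = (t + 3)(t - 1) / [-4] = -(1/4)t^2 - (1/2)t + 3/4
L_2(t) = (t + 3)(t + 1) / [8] = (1/8)t^2 + (1/2)t + 3/8
P(t) = 44·L_0 + 6·L_1 + 0·L_2
  44·L_0(t) = (11/2)t^2 - 11/2
  6·L_1(t) = -(3/2)t^2 - 3t + 9/2
  0·L_2(t) = 0
Adding term by term: 4t^2 - 3t - 1

P(t) = 4t^2 - 3t - 1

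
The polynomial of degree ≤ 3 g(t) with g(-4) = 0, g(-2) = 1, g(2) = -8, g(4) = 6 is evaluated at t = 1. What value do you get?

-65/8

L_0(1) = (3)·(-1)·(-3)/[(-2)·(-6)·(-8)] = -3/32
L_1(1) = (5)·(-1)·(-3)/[(2)·(-4)·(-6)] = 5/16
L_2(1) = (5)·(3)·(-3)/[(6)·(4)·(-2)] = 15/16
L_3(1) = (5)·(3)·(-1)/[(8)·(6)·(2)] = -5/32
Sum: 0 + 1·(5/16) + (-8)·(15/16) + 6·(-5/32) = -65/8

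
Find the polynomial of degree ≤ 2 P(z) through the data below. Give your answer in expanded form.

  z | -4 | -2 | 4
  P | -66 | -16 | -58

Build the Lagrange basis polynomials:
L_0(z) = (z + 2)(z - 4) / [16] = (1/16)z^2 - (1/8)z - 1/2
L_1(z) = (z + 4)(z - 4) / [-12] = -(1/12)z^2 + 4/3
L_2(z) = (z + 4)(z + 2) / [48] = (1/48)z^2 + (1/8)z + 1/6
P(z) = (-66)·L_0 + (-16)·L_1 + (-58)·L_2
  (-66)·L_0(z) = -(33/8)z^2 + (33/4)z + 33
  (-16)·L_1(z) = (4/3)z^2 - 64/3
  (-58)·L_2(z) = -(29/24)z^2 - (29/4)z - 29/3
Adding term by term: -4z^2 + z + 2

P(z) = -4z^2 + z + 2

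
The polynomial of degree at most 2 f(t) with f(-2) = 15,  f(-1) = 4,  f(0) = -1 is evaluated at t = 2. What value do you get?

7

Using Newton's divided-difference form:
f[-2,-1] = (4 - 15) / (-1 - (-2)) = -11
f[-1,0] = (-1 - 4) / (0 - (-1)) = -5
f[-2,-1,0] = (-5 - (-11)) / (0 - (-2)) = 3
f(2) = 15 + (-11)·(4) + 3·(4)·(3) = 7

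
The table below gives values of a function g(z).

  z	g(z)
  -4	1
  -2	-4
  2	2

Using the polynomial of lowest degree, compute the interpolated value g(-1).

-9/2

Evaluate each Lagrange basis at z = -1:
L_0(-1) = (1)·(-3)/[(-2)·(-6)] = -1/4
L_1(-1) = (3)·(-3)/[(2)·(-4)] = 9/8
L_2(-1) = (3)·(1)/[(6)·(4)] = 1/8
Sum: 1·(-1/4) + (-4)·(9/8) + 2·(1/8) = -9/2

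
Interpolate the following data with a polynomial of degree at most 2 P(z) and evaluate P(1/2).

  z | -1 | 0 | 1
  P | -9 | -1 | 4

15/8

Evaluate each Lagrange basis at z = 1/2:
L_0(1/2) = (1/2)·(-1/2)/[(-1)·(-2)] = -1/8
L_1(1/2) = (3/2)·(-1/2)/[(1)·(-1)] = 3/4
L_2(1/2) = (3/2)·(1/2)/[(2)·(1)] = 3/8
Sum: (-9)·(-1/8) + (-1)·(3/4) + 4·(3/8) = 15/8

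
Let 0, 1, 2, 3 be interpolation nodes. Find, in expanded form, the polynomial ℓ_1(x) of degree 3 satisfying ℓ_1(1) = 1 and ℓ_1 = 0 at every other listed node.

ℓ_1(x) = (1/2)x^3 - (5/2)x^2 + 3x

ℓ_1(x) = x(x - 2)(x - 3) / [(1)·(-1)·(-2)]
       = (x^3 - 5x^2 + 6x) / (2)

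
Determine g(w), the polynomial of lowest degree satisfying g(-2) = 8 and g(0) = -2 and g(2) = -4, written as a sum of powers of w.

g(w) = w^2 - 3w - 2

Build the Lagrange basis polynomials:
L_0(w) = w(w - 2) / [8] = (1/8)w^2 - (1/4)w
L_1(w) = (w + 2)(w - 2) / [-4] = -(1/4)w^2 + 1
L_2(w) = (w + 2)w / [8] = (1/8)w^2 + (1/4)w
g(w) = 8·L_0 + (-2)·L_1 + (-4)·L_2
  8·L_0(w) = w^2 - 2w
  (-2)·L_1(w) = (1/2)w^2 - 2
  (-4)·L_2(w) = -(1/2)w^2 - w
Adding term by term: w^2 - 3w - 2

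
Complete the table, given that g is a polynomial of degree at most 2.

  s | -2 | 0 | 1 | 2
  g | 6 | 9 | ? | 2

27/4

The 3 known values determine g uniquely (degree ≤ 2).
Evaluate each Lagrange basis at s = 1:
L_0(1) = (1)·(-1)/[(-2)·(-4)] = -1/8
L_1(1) = (3)·(-1)/[(2)·(-2)] = 3/4
L_2(1) = (3)·(1)/[(4)·(2)] = 3/8
Sum: 6·(-1/8) + 9·(3/4) + 2·(3/8) = 27/4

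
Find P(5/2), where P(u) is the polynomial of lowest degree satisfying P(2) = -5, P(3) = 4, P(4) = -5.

Evaluate each Lagrange basis at u = 5/2:
L_0(5/2) = (-1/2)·(-3/2)/[(-1)·(-2)] = 3/8
L_1(5/2) = (1/2)·(-3/2)/[(1)·(-1)] = 3/4
L_2(5/2) = (1/2)·(-1/2)/[(2)·(1)] = -1/8
Sum: (-5)·(3/8) + 4·(3/4) + (-5)·(-1/8) = 7/4

7/4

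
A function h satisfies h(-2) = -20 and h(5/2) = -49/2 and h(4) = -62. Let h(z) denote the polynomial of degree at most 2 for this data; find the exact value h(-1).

-7

Evaluate each Lagrange basis at z = -1:
L_0(-1) = (-7/2)·(-5)/[(-9/2)·(-6)] = 35/54
L_1(-1) = (1)·(-5)/[(9/2)·(-3/2)] = 20/27
L_2(-1) = (1)·(-7/2)/[(6)·(3/2)] = -7/18
Sum: (-20)·(35/54) + (-49/2)·(20/27) + (-62)·(-7/18) = -7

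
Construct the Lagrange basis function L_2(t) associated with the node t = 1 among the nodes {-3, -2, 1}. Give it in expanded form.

L_2(t) = (t + 3)(t + 2) / [(4)·(3)]
       = (t^2 + 5t + 6) / (12)

L_2(t) = (1/12)t^2 + (5/12)t + 1/2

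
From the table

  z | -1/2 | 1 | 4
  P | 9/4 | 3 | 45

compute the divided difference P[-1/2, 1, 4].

P[-1/2,1] = (3 - 9/4) / (1 - (-1/2)) = 1/2
P[1,4] = (45 - 3) / (4 - 1) = 14
P[-1/2,1,4] = (14 - 1/2) / (4 - (-1/2)) = 3

3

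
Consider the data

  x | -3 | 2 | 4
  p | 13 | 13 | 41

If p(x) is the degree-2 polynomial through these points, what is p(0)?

Using Newton's divided-difference form:
p[-3,2] = (13 - 13) / (2 - (-3)) = 0
p[2,4] = (41 - 13) / (4 - 2) = 14
p[-3,2,4] = (14 - 0) / (4 - (-3)) = 2
p(0) = 13 + 0·(3) + 2·(3)·(-2) = 1

1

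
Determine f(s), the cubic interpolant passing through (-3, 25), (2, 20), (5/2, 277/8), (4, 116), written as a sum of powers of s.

f(s) = s^3 + 4s^2 - 4s + 4

L_0(s) = (s - 2)(s - 5/2)(s - 4) / [-385/2] = -(2/385)s^3 + (17/385)s^2 - (46/385)s + 8/77
L_1(s) = (s + 3)(s - 5/2)(s - 4) / [5] = (1/5)s^3 - (7/10)s^2 - (19/10)s + 6
L_2(s) = (s + 3)(s - 2)(s - 4) / [-33/8] = -(8/33)s^3 + (8/11)s^2 + (80/33)s - 64/11
L_3(s) = (s + 3)(s - 2)(s - 5/2) / [21] = (1/21)s^3 - (1/14)s^2 - (17/42)s + 5/7
f(s) = 25·L_0 + 20·L_1 + (277/8)·L_2 + 116·L_3
  25·L_0(s) = -(10/77)s^3 + (85/77)s^2 - (230/77)s + 200/77
  20·L_1(s) = 4s^3 - 14s^2 - 38s + 120
  (277/8)·L_2(s) = -(277/33)s^3 + (277/11)s^2 + (2770/33)s - 2216/11
  116·L_3(s) = (116/21)s^3 - (58/7)s^2 - (986/21)s + 580/7
Adding term by term: s^3 + 4s^2 - 4s + 4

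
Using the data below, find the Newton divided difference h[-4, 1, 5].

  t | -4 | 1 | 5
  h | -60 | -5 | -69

-3

h[-4,1] = (-5 - (-60)) / (1 - (-4)) = 11
h[1,5] = (-69 - (-5)) / (5 - 1) = -16
h[-4,1,5] = (-16 - 11) / (5 - (-4)) = -3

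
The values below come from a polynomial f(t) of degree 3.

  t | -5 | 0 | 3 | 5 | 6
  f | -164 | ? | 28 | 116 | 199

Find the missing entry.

The 4 known values determine f uniquely (degree ≤ 3).
L_0(0) = (-3)·(-5)·(-6)/[(-8)·(-10)·(-11)] = 9/88
L_1(0) = (5)·(-5)·(-6)/[(8)·(-2)·(-3)] = 25/8
L_2(0) = (5)·(-3)·(-6)/[(10)·(2)·(-1)] = -9/2
L_3(0) = (5)·(-3)·(-5)/[(11)·(3)·(1)] = 25/11
Sum: (-164)·(9/88) + 28·(25/8) + 116·(-9/2) + 199·(25/11) = 1

1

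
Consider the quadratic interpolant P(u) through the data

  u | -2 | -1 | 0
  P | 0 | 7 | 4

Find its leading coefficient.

L_0(u) = (u + 1)u / [2] = (1/2)u^2 + (1/2)u
L_1(u) = (u + 2)u / [-1] = -u^2 - 2u
L_2(u) = (u + 2)(u + 1) / [2] = (1/2)u^2 + (3/2)u + 1
P(u) = 0·L_0 + 7·L_1 + 4·L_2
Only the coefficient of u^2 is needed; take it from each L_i and combine:
0·(1/2) + 7·(-1) + 4·(1/2) = -5

-5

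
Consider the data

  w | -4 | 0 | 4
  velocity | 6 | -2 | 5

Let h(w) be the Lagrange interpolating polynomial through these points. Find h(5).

Evaluate each Lagrange basis at w = 5:
L_0(5) = (5)·(1)/[(-4)·(-8)] = 5/32
L_1(5) = (9)·(1)/[(4)·(-4)] = -9/16
L_2(5) = (9)·(5)/[(8)·(4)] = 45/32
Sum: 6·(5/32) + (-2)·(-9/16) + 5·(45/32) = 291/32

291/32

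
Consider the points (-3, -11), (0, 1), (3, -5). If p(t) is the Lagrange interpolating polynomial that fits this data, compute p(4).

Evaluate each Lagrange basis at t = 4:
L_0(4) = (4)·(1)/[(-3)·(-6)] = 2/9
L_1(4) = (7)·(1)/[(3)·(-3)] = -7/9
L_2(4) = (7)·(4)/[(6)·(3)] = 14/9
Sum: (-11)·(2/9) + 1·(-7/9) + (-5)·(14/9) = -11

-11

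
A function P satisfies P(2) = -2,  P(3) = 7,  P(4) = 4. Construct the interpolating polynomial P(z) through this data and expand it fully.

P(z) = -6z^2 + 39z - 56

L_0(z) = (z - 3)(z - 4) / [2] = (1/2)z^2 - (7/2)z + 6
L_1(z) = (z - 2)(z - 4) / [-1] = -z^2 + 6z - 8
L_2(z) = (z - 2)(z - 3) / [2] = (1/2)z^2 - (5/2)z + 3
P(z) = (-2)·L_0 + 7·L_1 + 4·L_2
  (-2)·L_0(z) = -z^2 + 7z - 12
  7·L_1(z) = -7z^2 + 42z - 56
  4·L_2(z) = 2z^2 - 10z + 12
Adding term by term: -6z^2 + 39z - 56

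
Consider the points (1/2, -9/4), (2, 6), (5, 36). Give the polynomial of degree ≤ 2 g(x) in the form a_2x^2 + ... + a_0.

Newton's divided differences:
g[1/2,2] = (6 - (-9/4)) / (2 - 1/2) = 11/2
g[2,5] = (36 - 6) / (5 - 2) = 10
g[1/2,2,5] = (10 - 11/2) / (5 - 1/2) = 1
g(x) = -9/4 + (11/2)·(x - 1/2) + 1·(x - 1/2)(x - 2)
Expanding: g(x) = x^2 + 3x - 4

g(x) = x^2 + 3x - 4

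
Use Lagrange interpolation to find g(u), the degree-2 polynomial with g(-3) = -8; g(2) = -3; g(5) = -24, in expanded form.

L_0(u) = (u - 2)(u - 5) / [40] = (1/40)u^2 - (7/40)u + 1/4
L_1(u) = (u + 3)(u - 5) / [-15] = -(1/15)u^2 + (2/15)u + 1
L_2(u) = (u + 3)(u - 2) / [24] = (1/24)u^2 + (1/24)u - 1/4
g(u) = (-8)·L_0 + (-3)·L_1 + (-24)·L_2
  (-8)·L_0(u) = -(1/5)u^2 + (7/5)u - 2
  (-3)·L_1(u) = (1/5)u^2 - (2/5)u - 3
  (-24)·L_2(u) = -u^2 - u + 6
Adding term by term: -u^2 + 1

g(u) = -u^2 + 1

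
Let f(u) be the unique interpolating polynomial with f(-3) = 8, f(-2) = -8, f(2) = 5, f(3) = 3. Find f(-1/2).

-317/32

Using Newton's divided-difference form:
f[-3,-2] = (-8 - 8) / (-2 - (-3)) = -16
f[-2,2] = (5 - (-8)) / (2 - (-2)) = 13/4
f[2,3] = (3 - 5) / (3 - 2) = -2
f[-3,-2,2] = (13/4 - (-16)) / (2 - (-3)) = 77/20
f[-2,2,3] = (-2 - 13/4) / (3 - (-2)) = -21/20
f[-3,-2,2,3] = (-21/20 - 77/20) / (3 - (-3)) = -49/60
f(-1/2) = 8 + (-16)·(5/2) + (77/20)·(5/2)·(3/2) + (-49/60)·(5/2)·(3/2)·(-5/2) = -317/32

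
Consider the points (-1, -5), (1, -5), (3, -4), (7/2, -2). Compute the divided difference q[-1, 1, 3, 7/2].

17/60

q[-1,1] = (-5 - (-5)) / (1 - (-1)) = 0
q[1,3] = (-4 - (-5)) / (3 - 1) = 1/2
q[3,7/2] = (-2 - (-4)) / (7/2 - 3) = 4
q[-1,1,3] = (1/2 - 0) / (3 - (-1)) = 1/8
q[1,3,7/2] = (4 - 1/2) / (7/2 - 1) = 7/5
q[-1,1,3,7/2] = (7/5 - 1/8) / (7/2 - (-1)) = 17/60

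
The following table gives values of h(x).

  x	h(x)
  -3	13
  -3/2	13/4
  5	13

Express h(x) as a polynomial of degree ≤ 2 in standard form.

Build the Lagrange basis polynomials:
L_0(x) = (x + 3/2)(x - 5) / [12] = (1/12)x^2 - (7/24)x - 5/8
L_1(x) = (x + 3)(x - 5) / [-39/4] = -(4/39)x^2 + (8/39)x + 20/13
L_2(x) = (x + 3)(x + 3/2) / [52] = (1/52)x^2 + (9/104)x + 9/104
h(x) = 13·L_0 + (13/4)·L_1 + 13·L_2
  13·L_0(x) = (13/12)x^2 - (91/24)x - 65/8
  (13/4)·L_1(x) = -(1/3)x^2 + (2/3)x + 5
  13·L_2(x) = (1/4)x^2 + (9/8)x + 9/8
Adding term by term: x^2 - 2x - 2

h(x) = x^2 - 2x - 2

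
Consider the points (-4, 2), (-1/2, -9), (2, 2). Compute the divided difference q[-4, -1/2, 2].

q[-4,-1/2] = (-9 - 2) / (-1/2 - (-4)) = -22/7
q[-1/2,2] = (2 - (-9)) / (2 - (-1/2)) = 22/5
q[-4,-1/2,2] = (22/5 - (-22/7)) / (2 - (-4)) = 44/35

44/35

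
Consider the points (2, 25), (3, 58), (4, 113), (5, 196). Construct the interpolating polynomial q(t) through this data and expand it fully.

Build the Lagrange basis polynomials:
L_0(t) = (t - 3)(t - 4)(t - 5) / [-6] = -(1/6)t^3 + 2t^2 - (47/6)t + 10
L_1(t) = (t - 2)(t - 4)(t - 5) / [2] = (1/2)t^3 - (11/2)t^2 + 19t - 20
L_2(t) = (t - 2)(t - 3)(t - 5) / [-2] = -(1/2)t^3 + 5t^2 - (31/2)t + 15
L_3(t) = (t - 2)(t - 3)(t - 4) / [6] = (1/6)t^3 - (3/2)t^2 + (13/3)t - 4
q(t) = 25·L_0 + 58·L_1 + 113·L_2 + 196·L_3
  25·L_0(t) = -(25/6)t^3 + 50t^2 - (1175/6)t + 250
  58·L_1(t) = 29t^3 - 319t^2 + 1102t - 1160
  113·L_2(t) = -(113/2)t^3 + 565t^2 - (3503/2)t + 1695
  196·L_3(t) = (98/3)t^3 - 294t^2 + (2548/3)t - 784
Adding term by term: t^3 + 2t^2 + 4t + 1

q(t) = t^3 + 2t^2 + 4t + 1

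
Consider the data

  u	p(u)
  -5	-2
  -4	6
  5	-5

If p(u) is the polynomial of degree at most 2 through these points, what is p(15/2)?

Evaluate each Lagrange basis at u = 15/2:
L_0(15/2) = (23/2)·(5/2)/[(-1)·(-10)] = 23/8
L_1(15/2) = (25/2)·(5/2)/[(1)·(-9)] = -125/36
L_2(15/2) = (25/2)·(23/2)/[(10)·(9)] = 115/72
Sum: (-2)·(23/8) + 6·(-125/36) + (-5)·(115/72) = -2489/72

-2489/72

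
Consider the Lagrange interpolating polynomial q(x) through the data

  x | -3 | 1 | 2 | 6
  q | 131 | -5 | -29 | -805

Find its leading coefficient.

-4

The leading coefficient equals the top divided difference q[-3,1,2,6].
q[-3,1] = (-5 - 131) / (1 - (-3)) = -34
q[1,2] = (-29 - (-5)) / (2 - 1) = -24
q[2,6] = (-805 - (-29)) / (6 - 2) = -194
q[-3,1,2] = (-24 - (-34)) / (2 - (-3)) = 2
q[1,2,6] = (-194 - (-24)) / (6 - 1) = -34
q[-3,1,2,6] = (-34 - 2) / (6 - (-3)) = -4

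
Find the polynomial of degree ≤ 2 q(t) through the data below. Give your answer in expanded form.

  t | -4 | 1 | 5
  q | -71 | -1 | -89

q(t) = -4t^2 + 2t + 1

Build the Lagrange basis polynomials:
L_0(t) = (t - 1)(t - 5) / [45] = (1/45)t^2 - (2/15)t + 1/9
L_1(t) = (t + 4)(t - 5) / [-20] = -(1/20)t^2 + (1/20)t + 1
L_2(t) = (t + 4)(t - 1) / [36] = (1/36)t^2 + (1/12)t - 1/9
q(t) = (-71)·L_0 + (-1)·L_1 + (-89)·L_2
  (-71)·L_0(t) = -(71/45)t^2 + (142/15)t - 71/9
  (-1)·L_1(t) = (1/20)t^2 - (1/20)t - 1
  (-89)·L_2(t) = -(89/36)t^2 - (89/12)t + 89/9
Adding term by term: -4t^2 + 2t + 1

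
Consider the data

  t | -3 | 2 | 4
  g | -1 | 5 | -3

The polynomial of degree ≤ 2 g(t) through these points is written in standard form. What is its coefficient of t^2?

The leading coefficient equals the top divided difference g[-3,2,4].
g[-3,2] = (5 - (-1)) / (2 - (-3)) = 6/5
g[2,4] = (-3 - 5) / (4 - 2) = -4
g[-3,2,4] = (-4 - 6/5) / (4 - (-3)) = -26/35

-26/35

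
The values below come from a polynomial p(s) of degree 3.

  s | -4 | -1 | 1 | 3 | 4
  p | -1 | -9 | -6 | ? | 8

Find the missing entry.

34/15

The 4 known values determine p uniquely (degree ≤ 3).
Evaluate each Lagrange basis at s = 3:
L_0(3) = (4)·(2)·(-1)/[(-3)·(-5)·(-8)] = 1/15
L_1(3) = (7)·(2)·(-1)/[(3)·(-2)·(-5)] = -7/15
L_2(3) = (7)·(4)·(-1)/[(5)·(2)·(-3)] = 14/15
L_3(3) = (7)·(4)·(2)/[(8)·(5)·(3)] = 7/15
Sum: (-1)·(1/15) + (-9)·(-7/15) + (-6)·(14/15) + 8·(7/15) = 34/15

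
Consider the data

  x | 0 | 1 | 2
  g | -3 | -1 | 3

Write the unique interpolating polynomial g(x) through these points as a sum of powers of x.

g(x) = x^2 + x - 3

Newton's divided differences:
g[0,1] = (-1 - (-3)) / (1 - 0) = 2
g[1,2] = (3 - (-1)) / (2 - 1) = 4
g[0,1,2] = (4 - 2) / (2 - 0) = 1
g(x) = -3 + 2·x + 1·x(x - 1)
Expanding: g(x) = x^2 + x - 3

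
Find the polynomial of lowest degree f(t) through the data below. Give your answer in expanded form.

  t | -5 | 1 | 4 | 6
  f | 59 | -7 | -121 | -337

f(t) = -t^3 - 3t^2 - 2t - 1

L_0(t) = (t - 1)(t - 4)(t - 6) / [-594] = -(1/594)t^3 + (1/54)t^2 - (17/297)t + 4/99
L_1(t) = (t + 5)(t - 4)(t - 6) / [90] = (1/90)t^3 - (1/18)t^2 - (13/45)t + 4/3
L_2(t) = (t + 5)(t - 1)(t - 6) / [-54] = -(1/54)t^3 + (1/27)t^2 + (29/54)t - 5/9
L_3(t) = (t + 5)(t - 1)(t - 4) / [110] = (1/110)t^3 - (21/110)t + 2/11
f(t) = 59·L_0 + (-7)·L_1 + (-121)·L_2 + (-337)·L_3
  59·L_0(t) = -(59/594)t^3 + (59/54)t^2 - (1003/297)t + 236/99
  (-7)·L_1(t) = -(7/90)t^3 + (7/18)t^2 + (91/45)t - 28/3
  (-121)·L_2(t) = (121/54)t^3 - (121/27)t^2 - (3509/54)t + 605/9
  (-337)·L_3(t) = -(337/110)t^3 + (7077/110)t - 674/11
Adding term by term: -t^3 - 3t^2 - 2t - 1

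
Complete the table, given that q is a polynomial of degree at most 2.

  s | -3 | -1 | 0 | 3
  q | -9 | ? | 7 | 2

The 3 known values determine q uniquely (degree ≤ 2).
Evaluate each Lagrange basis at s = -1:
L_0(-1) = (-1)·(-4)/[(-3)·(-6)] = 2/9
L_1(-1) = (2)·(-4)/[(3)·(-3)] = 8/9
L_2(-1) = (2)·(-1)/[(6)·(3)] = -1/9
Sum: (-9)·(2/9) + 7·(8/9) + 2·(-1/9) = 4

4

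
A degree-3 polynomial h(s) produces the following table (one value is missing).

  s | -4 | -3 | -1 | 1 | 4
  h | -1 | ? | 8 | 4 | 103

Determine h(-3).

The 4 known values determine h uniquely (degree ≤ 3).
Evaluate each Lagrange basis at s = -3:
L_0(-3) = (-2)·(-4)·(-7)/[(-3)·(-5)·(-8)] = 7/15
L_1(-3) = (1)·(-4)·(-7)/[(3)·(-2)·(-5)] = 14/15
L_2(-3) = (1)·(-2)·(-7)/[(5)·(2)·(-3)] = -7/15
L_3(-3) = (1)·(-2)·(-4)/[(8)·(5)·(3)] = 1/15
Sum: (-1)·(7/15) + 8·(14/15) + 4·(-7/15) + 103·(1/15) = 12

12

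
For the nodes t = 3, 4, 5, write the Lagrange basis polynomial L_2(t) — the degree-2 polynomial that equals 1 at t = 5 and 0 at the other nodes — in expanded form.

L_2(t) = (t - 3)(t - 4) / [(2)·(1)]
       = (t^2 - 7t + 12) / (2)

L_2(t) = (1/2)t^2 - (7/2)t + 6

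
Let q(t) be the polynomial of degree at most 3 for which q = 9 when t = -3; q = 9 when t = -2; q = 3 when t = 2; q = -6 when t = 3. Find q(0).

48/5

Evaluate each Lagrange basis at t = 0:
L_0(0) = (2)·(-2)·(-3)/[(-1)·(-5)·(-6)] = -2/5
L_1(0) = (3)·(-2)·(-3)/[(1)·(-4)·(-5)] = 9/10
L_2(0) = (3)·(2)·(-3)/[(5)·(4)·(-1)] = 9/10
L_3(0) = (3)·(2)·(-2)/[(6)·(5)·(1)] = -2/5
Sum: 9·(-2/5) + 9·(9/10) + 3·(9/10) + (-6)·(-2/5) = 48/5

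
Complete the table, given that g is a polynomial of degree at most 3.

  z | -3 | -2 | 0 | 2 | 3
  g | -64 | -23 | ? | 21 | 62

The 4 known values determine g uniquely (degree ≤ 3).
Evaluate each Lagrange basis at z = 0:
L_0(0) = (2)·(-2)·(-3)/[(-1)·(-5)·(-6)] = -2/5
L_1(0) = (3)·(-2)·(-3)/[(1)·(-4)·(-5)] = 9/10
L_2(0) = (3)·(2)·(-3)/[(5)·(4)·(-1)] = 9/10
L_3(0) = (3)·(2)·(-2)/[(6)·(5)·(1)] = -2/5
Sum: (-64)·(-2/5) + (-23)·(9/10) + 21·(9/10) + 62·(-2/5) = -1

-1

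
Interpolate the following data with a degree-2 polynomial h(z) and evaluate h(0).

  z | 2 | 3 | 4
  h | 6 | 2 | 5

35

Using Newton's divided-difference form:
h[2,3] = (2 - 6) / (3 - 2) = -4
h[3,4] = (5 - 2) / (4 - 3) = 3
h[2,3,4] = (3 - (-4)) / (4 - 2) = 7/2
h(0) = 6 + (-4)·(-2) + (7/2)·(-2)·(-3) = 35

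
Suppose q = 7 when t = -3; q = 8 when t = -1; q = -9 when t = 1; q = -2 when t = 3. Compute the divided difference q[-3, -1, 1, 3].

q[-3,-1] = (8 - 7) / (-1 - (-3)) = 1/2
q[-1,1] = (-9 - 8) / (1 - (-1)) = -17/2
q[1,3] = (-2 - (-9)) / (3 - 1) = 7/2
q[-3,-1,1] = (-17/2 - 1/2) / (1 - (-3)) = -9/4
q[-1,1,3] = (7/2 - (-17/2)) / (3 - (-1)) = 3
q[-3,-1,1,3] = (3 - (-9/4)) / (3 - (-3)) = 7/8

7/8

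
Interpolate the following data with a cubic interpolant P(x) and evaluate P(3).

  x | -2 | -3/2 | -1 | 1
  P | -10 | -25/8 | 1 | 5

Evaluate each Lagrange basis at x = 3:
L_0(3) = (9/2)·(4)·(2)/[(-1/2)·(-1)·(-3)] = -24
L_1(3) = (5)·(4)·(2)/[(1/2)·(-1/2)·(-5/2)] = 64
L_2(3) = (5)·(9/2)·(2)/[(1)·(1/2)·(-2)] = -45
L_3(3) = (5)·(9/2)·(4)/[(3)·(5/2)·(2)] = 6
Sum: (-10)·(-24) + (-25/8)·(64) + 1·(-45) + 5·(6) = 25

25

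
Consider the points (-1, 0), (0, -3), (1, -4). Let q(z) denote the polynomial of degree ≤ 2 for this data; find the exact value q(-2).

5

Evaluate each Lagrange basis at z = -2:
L_0(-2) = (-2)·(-3)/[(-1)·(-2)] = 3
L_1(-2) = (-1)·(-3)/[(1)·(-1)] = -3
L_2(-2) = (-1)·(-2)/[(2)·(1)] = 1
Sum: 0 + (-3)·(-3) + (-4)·(1) = 5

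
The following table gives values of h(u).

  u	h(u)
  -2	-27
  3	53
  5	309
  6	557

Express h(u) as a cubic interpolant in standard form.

h(u) = 3u^3 - 2u^2 - 3u - 1

L_0(u) = (u - 3)(u - 5)(u - 6) / [-280] = -(1/280)u^3 + (1/20)u^2 - (9/40)u + 9/28
L_1(u) = (u + 2)(u - 5)(u - 6) / [30] = (1/30)u^3 - (3/10)u^2 + (4/15)u + 2
L_2(u) = (u + 2)(u - 3)(u - 6) / [-14] = -(1/14)u^3 + (1/2)u^2 - 18/7
L_3(u) = (u + 2)(u - 3)(u - 5) / [24] = (1/24)u^3 - (1/4)u^2 - (1/24)u + 5/4
h(u) = (-27)·L_0 + 53·L_1 + 309·L_2 + 557·L_3
  (-27)·L_0(u) = (27/280)u^3 - (27/20)u^2 + (243/40)u - 243/28
  53·L_1(u) = (53/30)u^3 - (159/10)u^2 + (212/15)u + 106
  309·L_2(u) = -(309/14)u^3 + (309/2)u^2 - 5562/7
  557·L_3(u) = (557/24)u^3 - (557/4)u^2 - (557/24)u + 2785/4
Adding term by term: 3u^3 - 2u^2 - 3u - 1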